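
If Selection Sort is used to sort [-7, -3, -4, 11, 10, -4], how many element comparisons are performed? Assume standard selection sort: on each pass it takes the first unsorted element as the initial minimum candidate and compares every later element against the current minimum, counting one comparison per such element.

Pass 1: scan indices 1..5 for the minimum = 5 comparison(s); min is -7, place at index 0 -> [-7, -3, -4, 11, 10, -4]
Pass 2: scan indices 2..5 for the minimum = 4 comparison(s); min is -4, place at index 1 -> [-7, -4, -3, 11, 10, -4]
Pass 3: scan indices 3..5 for the minimum = 3 comparison(s); min is -4, place at index 2 -> [-7, -4, -4, 11, 10, -3]
Pass 4: scan indices 4..5 for the minimum = 2 comparison(s); min is -3, place at index 3 -> [-7, -4, -4, -3, 10, 11]
Pass 5: scan indices 5..5 for the minimum = 1 comparison(s); min is 10, place at index 4 -> [-7, -4, -4, -3, 10, 11]
Selection sort always scans the whole unsorted suffix, so the count is (n-1) + (n-2) + ... + 1 = n(n-1)/2 = 6*5/2 = 15 regardless of the input order.
Total comparisons: 5 + 4 + 3 + 2 + 1 = 15


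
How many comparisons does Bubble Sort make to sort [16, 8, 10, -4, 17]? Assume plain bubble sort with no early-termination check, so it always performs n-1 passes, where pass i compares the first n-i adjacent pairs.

Pass 1: compare adjacent pairs (0,1)..(3,4) = 4 comparison(s), 3 swap(s) -> [8, 10, -4, 16, 17]
Pass 2: compare adjacent pairs (0,1)..(2,3) = 3 comparison(s), 1 swap(s) -> [8, -4, 10, 16, 17]
Pass 3: compare adjacent pairs (0,1)..(1,2) = 2 comparison(s), 1 swap(s) -> [-4, 8, 10, 16, 17]
Pass 4: compare adjacent pairs (0,1)..(0,1) = 1 comparison(s), 0 swap(s) -> [-4, 8, 10, 16, 17]
Total comparisons: 4 + 3 + 2 + 1 = 10


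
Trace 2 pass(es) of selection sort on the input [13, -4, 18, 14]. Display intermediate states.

Pass 1: Select minimum -4 at index 1, swap -> [-4, 13, 18, 14]
Pass 2: Select minimum 13 at index 1, swap -> [-4, 13, 18, 14]


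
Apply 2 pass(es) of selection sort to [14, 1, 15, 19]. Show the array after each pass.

Pass 1: Select minimum 1 at index 1, swap -> [1, 14, 15, 19]
Pass 2: Select minimum 14 at index 1, swap -> [1, 14, 15, 19]


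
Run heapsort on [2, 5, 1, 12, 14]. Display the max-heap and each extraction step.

Build heap: [14, 12, 1, 2, 5]
Extract 14: [12, 5, 1, 2, 14]
Extract 12: [5, 2, 1, 12, 14]
Extract 5: [2, 1, 5, 12, 14]
Extract 2: [1, 2, 5, 12, 14]


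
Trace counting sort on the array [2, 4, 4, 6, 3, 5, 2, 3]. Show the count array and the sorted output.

Count array: [0, 0, 2, 2, 2, 1, 1]
(count[i] = number of elements equal to i)
Cumulative count: [0, 0, 2, 4, 6, 7, 8]
Sorted: [2, 2, 3, 3, 4, 4, 5, 6]


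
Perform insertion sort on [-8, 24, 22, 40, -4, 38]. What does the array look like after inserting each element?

First element -8 is already 'sorted'
Insert 24: shifted 0 elements -> [-8, 24, 22, 40, -4, 38]
Insert 22: shifted 1 elements -> [-8, 22, 24, 40, -4, 38]
Insert 40: shifted 0 elements -> [-8, 22, 24, 40, -4, 38]
Insert -4: shifted 3 elements -> [-8, -4, 22, 24, 40, 38]
Insert 38: shifted 1 elements -> [-8, -4, 22, 24, 38, 40]


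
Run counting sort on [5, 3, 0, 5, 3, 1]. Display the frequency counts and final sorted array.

Count array: [1, 1, 0, 2, 0, 2]
(count[i] = number of elements equal to i)
Cumulative count: [1, 2, 2, 4, 4, 6]
Sorted: [0, 1, 3, 3, 5, 5]


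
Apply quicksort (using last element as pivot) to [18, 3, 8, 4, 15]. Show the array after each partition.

Partition 1: pivot=15 at index 3 -> [3, 8, 4, 15, 18]
Partition 2: pivot=4 at index 1 -> [3, 4, 8, 15, 18]


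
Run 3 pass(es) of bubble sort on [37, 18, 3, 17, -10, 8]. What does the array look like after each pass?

After pass 1: [18, 3, 17, -10, 8, 37] (5 swaps)
After pass 2: [3, 17, -10, 8, 18, 37] (4 swaps)
After pass 3: [3, -10, 8, 17, 18, 37] (2 swaps)
Total swaps: 11


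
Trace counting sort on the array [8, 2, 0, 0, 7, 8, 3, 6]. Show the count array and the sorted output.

Count array: [2, 0, 1, 1, 0, 0, 1, 1, 2]
(count[i] = number of elements equal to i)
Cumulative count: [2, 2, 3, 4, 4, 4, 5, 6, 8]
Sorted: [0, 0, 2, 3, 6, 7, 8, 8]


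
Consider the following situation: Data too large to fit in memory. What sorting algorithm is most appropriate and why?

Best choice: External merge sort
Reason: Minimizes disk I/O by sequential reads/writes


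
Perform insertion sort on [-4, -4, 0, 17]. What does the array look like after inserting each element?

First element -4 is already 'sorted'
Insert -4: shifted 0 elements -> [-4, -4, 0, 17]
Insert 0: shifted 0 elements -> [-4, -4, 0, 17]
Insert 17: shifted 0 elements -> [-4, -4, 0, 17]


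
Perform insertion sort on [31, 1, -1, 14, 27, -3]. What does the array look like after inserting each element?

First element 31 is already 'sorted'
Insert 1: shifted 1 elements -> [1, 31, -1, 14, 27, -3]
Insert -1: shifted 2 elements -> [-1, 1, 31, 14, 27, -3]
Insert 14: shifted 1 elements -> [-1, 1, 14, 31, 27, -3]
Insert 27: shifted 1 elements -> [-1, 1, 14, 27, 31, -3]
Insert -3: shifted 5 elements -> [-3, -1, 1, 14, 27, 31]


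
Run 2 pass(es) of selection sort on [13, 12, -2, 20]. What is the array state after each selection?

Pass 1: Select minimum -2 at index 2, swap -> [-2, 12, 13, 20]
Pass 2: Select minimum 12 at index 1, swap -> [-2, 12, 13, 20]


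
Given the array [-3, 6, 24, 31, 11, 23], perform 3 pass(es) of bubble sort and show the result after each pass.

After pass 1: [-3, 6, 24, 11, 23, 31] (2 swaps)
After pass 2: [-3, 6, 11, 23, 24, 31] (2 swaps)
After pass 3: [-3, 6, 11, 23, 24, 31] (0 swaps)
Total swaps: 4


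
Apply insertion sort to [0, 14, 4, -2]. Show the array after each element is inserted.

First element 0 is already 'sorted'
Insert 14: shifted 0 elements -> [0, 14, 4, -2]
Insert 4: shifted 1 elements -> [0, 4, 14, -2]
Insert -2: shifted 3 elements -> [-2, 0, 4, 14]


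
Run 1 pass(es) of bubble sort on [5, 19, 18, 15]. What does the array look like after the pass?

After pass 1: [5, 18, 15, 19] (2 swaps)
Total swaps: 2


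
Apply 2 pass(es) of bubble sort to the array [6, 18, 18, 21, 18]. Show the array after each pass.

After pass 1: [6, 18, 18, 18, 21] (1 swaps)
After pass 2: [6, 18, 18, 18, 21] (0 swaps)
Total swaps: 1


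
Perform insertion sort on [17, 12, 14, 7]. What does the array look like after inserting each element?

First element 17 is already 'sorted'
Insert 12: shifted 1 elements -> [12, 17, 14, 7]
Insert 14: shifted 1 elements -> [12, 14, 17, 7]
Insert 7: shifted 3 elements -> [7, 12, 14, 17]


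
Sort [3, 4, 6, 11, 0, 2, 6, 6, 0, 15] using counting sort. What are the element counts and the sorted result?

Count array: [2, 0, 1, 1, 1, 0, 3, 0, 0, 0, 0, 1, 0, 0, 0, 1]
(count[i] = number of elements equal to i)
Cumulative count: [2, 2, 3, 4, 5, 5, 8, 8, 8, 8, 8, 9, 9, 9, 9, 10]
Sorted: [0, 0, 2, 3, 4, 6, 6, 6, 11, 15]


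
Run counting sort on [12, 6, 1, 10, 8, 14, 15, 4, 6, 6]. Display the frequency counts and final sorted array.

Count array: [0, 1, 0, 0, 1, 0, 3, 0, 1, 0, 1, 0, 1, 0, 1, 1]
(count[i] = number of elements equal to i)
Cumulative count: [0, 1, 1, 1, 2, 2, 5, 5, 6, 6, 7, 7, 8, 8, 9, 10]
Sorted: [1, 4, 6, 6, 6, 8, 10, 12, 14, 15]


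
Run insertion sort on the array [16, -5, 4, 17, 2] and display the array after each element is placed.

First element 16 is already 'sorted'
Insert -5: shifted 1 elements -> [-5, 16, 4, 17, 2]
Insert 4: shifted 1 elements -> [-5, 4, 16, 17, 2]
Insert 17: shifted 0 elements -> [-5, 4, 16, 17, 2]
Insert 2: shifted 3 elements -> [-5, 2, 4, 16, 17]


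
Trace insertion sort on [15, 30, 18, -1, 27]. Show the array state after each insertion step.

First element 15 is already 'sorted'
Insert 30: shifted 0 elements -> [15, 30, 18, -1, 27]
Insert 18: shifted 1 elements -> [15, 18, 30, -1, 27]
Insert -1: shifted 3 elements -> [-1, 15, 18, 30, 27]
Insert 27: shifted 1 elements -> [-1, 15, 18, 27, 30]


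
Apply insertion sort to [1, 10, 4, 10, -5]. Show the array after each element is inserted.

First element 1 is already 'sorted'
Insert 10: shifted 0 elements -> [1, 10, 4, 10, -5]
Insert 4: shifted 1 elements -> [1, 4, 10, 10, -5]
Insert 10: shifted 0 elements -> [1, 4, 10, 10, -5]
Insert -5: shifted 4 elements -> [-5, 1, 4, 10, 10]


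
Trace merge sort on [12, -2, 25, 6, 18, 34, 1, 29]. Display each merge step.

Divide and conquer:
  Merge [12] + [-2] -> [-2, 12]
  Merge [25] + [6] -> [6, 25]
  Merge [-2, 12] + [6, 25] -> [-2, 6, 12, 25]
  Merge [18] + [34] -> [18, 34]
  Merge [1] + [29] -> [1, 29]
  Merge [18, 34] + [1, 29] -> [1, 18, 29, 34]
  Merge [-2, 6, 12, 25] + [1, 18, 29, 34] -> [-2, 1, 6, 12, 18, 25, 29, 34]


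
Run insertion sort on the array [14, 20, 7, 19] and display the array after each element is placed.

First element 14 is already 'sorted'
Insert 20: shifted 0 elements -> [14, 20, 7, 19]
Insert 7: shifted 2 elements -> [7, 14, 20, 19]
Insert 19: shifted 1 elements -> [7, 14, 19, 20]


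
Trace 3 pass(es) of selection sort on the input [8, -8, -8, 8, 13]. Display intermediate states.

Pass 1: Select minimum -8 at index 1, swap -> [-8, 8, -8, 8, 13]
Pass 2: Select minimum -8 at index 2, swap -> [-8, -8, 8, 8, 13]
Pass 3: Select minimum 8 at index 2, swap -> [-8, -8, 8, 8, 13]


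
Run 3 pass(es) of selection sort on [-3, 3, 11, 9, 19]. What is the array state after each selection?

Pass 1: Select minimum -3 at index 0, swap -> [-3, 3, 11, 9, 19]
Pass 2: Select minimum 3 at index 1, swap -> [-3, 3, 11, 9, 19]
Pass 3: Select minimum 9 at index 3, swap -> [-3, 3, 9, 11, 19]


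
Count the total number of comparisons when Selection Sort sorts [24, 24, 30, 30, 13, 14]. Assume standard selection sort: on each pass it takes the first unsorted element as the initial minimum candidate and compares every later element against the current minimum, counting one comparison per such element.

Pass 1: scan indices 1..5 for the minimum = 5 comparison(s); min is 13, place at index 0 -> [13, 24, 30, 30, 24, 14]
Pass 2: scan indices 2..5 for the minimum = 4 comparison(s); min is 14, place at index 1 -> [13, 14, 30, 30, 24, 24]
Pass 3: scan indices 3..5 for the minimum = 3 comparison(s); min is 24, place at index 2 -> [13, 14, 24, 30, 30, 24]
Pass 4: scan indices 4..5 for the minimum = 2 comparison(s); min is 24, place at index 3 -> [13, 14, 24, 24, 30, 30]
Pass 5: scan indices 5..5 for the minimum = 1 comparison(s); min is 30, place at index 4 -> [13, 14, 24, 24, 30, 30]
Selection sort always scans the whole unsorted suffix, so the count is (n-1) + (n-2) + ... + 1 = n(n-1)/2 = 6*5/2 = 15 regardless of the input order.
Total comparisons: 5 + 4 + 3 + 2 + 1 = 15


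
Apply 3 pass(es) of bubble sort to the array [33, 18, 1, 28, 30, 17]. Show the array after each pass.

After pass 1: [18, 1, 28, 30, 17, 33] (5 swaps)
After pass 2: [1, 18, 28, 17, 30, 33] (2 swaps)
After pass 3: [1, 18, 17, 28, 30, 33] (1 swaps)
Total swaps: 8


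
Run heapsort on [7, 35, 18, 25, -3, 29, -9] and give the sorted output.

Build heap: [35, 25, 29, 7, -3, 18, -9]
Extract 35: [29, 25, 18, 7, -3, -9, 35]
Extract 29: [25, 7, 18, -9, -3, 29, 35]
Extract 25: [18, 7, -3, -9, 25, 29, 35]
Extract 18: [7, -9, -3, 18, 25, 29, 35]
Extract 7: [-3, -9, 7, 18, 25, 29, 35]
Extract -3: [-9, -3, 7, 18, 25, 29, 35]


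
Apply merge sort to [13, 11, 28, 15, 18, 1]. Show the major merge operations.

Divide and conquer:
  Merge [11] + [28] -> [11, 28]
  Merge [13] + [11, 28] -> [11, 13, 28]
  Merge [18] + [1] -> [1, 18]
  Merge [15] + [1, 18] -> [1, 15, 18]
  Merge [11, 13, 28] + [1, 15, 18] -> [1, 11, 13, 15, 18, 28]


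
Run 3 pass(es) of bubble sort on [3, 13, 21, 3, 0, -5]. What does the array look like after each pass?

After pass 1: [3, 13, 3, 0, -5, 21] (3 swaps)
After pass 2: [3, 3, 0, -5, 13, 21] (3 swaps)
After pass 3: [3, 0, -5, 3, 13, 21] (2 swaps)
Total swaps: 8


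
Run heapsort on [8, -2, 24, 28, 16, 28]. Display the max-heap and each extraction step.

Build heap: [28, 16, 28, -2, 8, 24]
Extract 28: [28, 16, 24, -2, 8, 28]
Extract 28: [24, 16, 8, -2, 28, 28]
Extract 24: [16, -2, 8, 24, 28, 28]
Extract 16: [8, -2, 16, 24, 28, 28]
Extract 8: [-2, 8, 16, 24, 28, 28]


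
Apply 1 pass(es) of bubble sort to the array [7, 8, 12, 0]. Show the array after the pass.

After pass 1: [7, 8, 0, 12] (1 swaps)
Total swaps: 1


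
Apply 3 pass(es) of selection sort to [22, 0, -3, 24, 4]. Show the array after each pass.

Pass 1: Select minimum -3 at index 2, swap -> [-3, 0, 22, 24, 4]
Pass 2: Select minimum 0 at index 1, swap -> [-3, 0, 22, 24, 4]
Pass 3: Select minimum 4 at index 4, swap -> [-3, 0, 4, 24, 22]


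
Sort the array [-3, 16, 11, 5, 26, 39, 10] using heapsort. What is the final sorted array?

Build heap: [39, 26, 11, 5, 16, -3, 10]
Extract 39: [26, 16, 11, 5, 10, -3, 39]
Extract 26: [16, 10, 11, 5, -3, 26, 39]
Extract 16: [11, 10, -3, 5, 16, 26, 39]
Extract 11: [10, 5, -3, 11, 16, 26, 39]
Extract 10: [5, -3, 10, 11, 16, 26, 39]
Extract 5: [-3, 5, 10, 11, 16, 26, 39]


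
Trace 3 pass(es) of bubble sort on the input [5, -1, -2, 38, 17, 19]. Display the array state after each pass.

After pass 1: [-1, -2, 5, 17, 19, 38] (4 swaps)
After pass 2: [-2, -1, 5, 17, 19, 38] (1 swaps)
After pass 3: [-2, -1, 5, 17, 19, 38] (0 swaps)
Total swaps: 5


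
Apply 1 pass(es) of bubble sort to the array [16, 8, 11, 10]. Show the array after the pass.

After pass 1: [8, 11, 10, 16] (3 swaps)
Total swaps: 3


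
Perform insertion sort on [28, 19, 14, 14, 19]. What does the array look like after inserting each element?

First element 28 is already 'sorted'
Insert 19: shifted 1 elements -> [19, 28, 14, 14, 19]
Insert 14: shifted 2 elements -> [14, 19, 28, 14, 19]
Insert 14: shifted 2 elements -> [14, 14, 19, 28, 19]
Insert 19: shifted 1 elements -> [14, 14, 19, 19, 28]


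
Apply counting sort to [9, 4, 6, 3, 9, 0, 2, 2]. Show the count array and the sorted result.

Count array: [1, 0, 2, 1, 1, 0, 1, 0, 0, 2]
(count[i] = number of elements equal to i)
Cumulative count: [1, 1, 3, 4, 5, 5, 6, 6, 6, 8]
Sorted: [0, 2, 2, 3, 4, 6, 9, 9]


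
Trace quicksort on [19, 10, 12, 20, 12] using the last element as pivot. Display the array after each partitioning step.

Partition 1: pivot=12 at index 2 -> [10, 12, 12, 20, 19]
Partition 2: pivot=12 at index 1 -> [10, 12, 12, 20, 19]
Partition 3: pivot=19 at index 3 -> [10, 12, 12, 19, 20]


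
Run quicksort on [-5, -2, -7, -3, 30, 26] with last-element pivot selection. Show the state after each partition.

Partition 1: pivot=26 at index 4 -> [-5, -2, -7, -3, 26, 30]
Partition 2: pivot=-3 at index 2 -> [-5, -7, -3, -2, 26, 30]
Partition 3: pivot=-7 at index 0 -> [-7, -5, -3, -2, 26, 30]


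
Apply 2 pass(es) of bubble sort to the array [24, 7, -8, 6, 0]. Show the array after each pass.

After pass 1: [7, -8, 6, 0, 24] (4 swaps)
After pass 2: [-8, 6, 0, 7, 24] (3 swaps)
Total swaps: 7


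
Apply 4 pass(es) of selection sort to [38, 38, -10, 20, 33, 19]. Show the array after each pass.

Pass 1: Select minimum -10 at index 2, swap -> [-10, 38, 38, 20, 33, 19]
Pass 2: Select minimum 19 at index 5, swap -> [-10, 19, 38, 20, 33, 38]
Pass 3: Select minimum 20 at index 3, swap -> [-10, 19, 20, 38, 33, 38]
Pass 4: Select minimum 33 at index 4, swap -> [-10, 19, 20, 33, 38, 38]


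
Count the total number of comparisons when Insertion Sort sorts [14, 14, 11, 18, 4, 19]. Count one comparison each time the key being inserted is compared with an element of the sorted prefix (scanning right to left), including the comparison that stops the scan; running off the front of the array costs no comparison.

Insert 14: 14 <= 14 (stop) = 1 comparison(s) -> [14, 14, 11, 18, 4, 19]
Insert 11: 14 > 11 (shift), 14 > 11 (shift), reached front = 2 comparison(s) -> [11, 14, 14, 18, 4, 19]
Insert 18: 14 <= 18 (stop) = 1 comparison(s) -> [11, 14, 14, 18, 4, 19]
Insert 4: 18 > 4 (shift), 14 > 4 (shift), 14 > 4 (shift), 11 > 4 (shift), reached front = 4 comparison(s) -> [4, 11, 14, 14, 18, 19]
Insert 19: 18 <= 19 (stop) = 1 comparison(s) -> [4, 11, 14, 14, 18, 19]
Total comparisons: 1 + 2 + 1 + 4 + 1 = 9


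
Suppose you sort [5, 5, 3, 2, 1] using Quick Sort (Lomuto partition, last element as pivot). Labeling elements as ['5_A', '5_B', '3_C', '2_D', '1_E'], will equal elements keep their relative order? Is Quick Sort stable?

Trace Quick Sort on the labeled array (the key is the number; the letter only tracks identity):
  Partition indices 0..4 around pivot 1_E -> [1_E, 5_B, 3_C, 2_D, 5_A]
  Partition indices 1..4 around pivot 5_A -> [1_E, 5_B, 3_C, 2_D, 5_A]
  Partition indices 1..3 around pivot 2_D -> [1_E, 2_D, 3_C, 5_B, 5_A]
  Partition indices 2..3 around pivot 5_B -> [1_E, 2_D, 3_C, 5_B, 5_A]
Final order: [1_E, 2_D, 3_C, 5_B, 5_A]
Equal keys:
  value 5: originally 5_A, 5_B; after sorting 5_B, 5_A -> order changed
Equal keys were reordered, so Quick Sort is not stable: partition swaps elements across long distances and can reorder equal keys. (One such input is enough; an unstable sort may happen to preserve order on other inputs, but it gives no guarantee.)
Answer: Not stable


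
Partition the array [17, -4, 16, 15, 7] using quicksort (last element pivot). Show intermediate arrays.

Partition 1: pivot=7 at index 1 -> [-4, 7, 16, 15, 17]
Partition 2: pivot=17 at index 4 -> [-4, 7, 16, 15, 17]
Partition 3: pivot=15 at index 2 -> [-4, 7, 15, 16, 17]


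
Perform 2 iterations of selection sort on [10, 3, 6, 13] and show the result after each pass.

Pass 1: Select minimum 3 at index 1, swap -> [3, 10, 6, 13]
Pass 2: Select minimum 6 at index 2, swap -> [3, 6, 10, 13]


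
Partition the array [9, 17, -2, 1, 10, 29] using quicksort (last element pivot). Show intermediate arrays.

Partition 1: pivot=29 at index 5 -> [9, 17, -2, 1, 10, 29]
Partition 2: pivot=10 at index 3 -> [9, -2, 1, 10, 17, 29]
Partition 3: pivot=1 at index 1 -> [-2, 1, 9, 10, 17, 29]


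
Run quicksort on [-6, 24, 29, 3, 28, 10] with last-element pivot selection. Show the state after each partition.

Partition 1: pivot=10 at index 2 -> [-6, 3, 10, 24, 28, 29]
Partition 2: pivot=3 at index 1 -> [-6, 3, 10, 24, 28, 29]
Partition 3: pivot=29 at index 5 -> [-6, 3, 10, 24, 28, 29]
Partition 4: pivot=28 at index 4 -> [-6, 3, 10, 24, 28, 29]


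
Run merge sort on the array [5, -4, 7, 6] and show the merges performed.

Divide and conquer:
  Merge [5] + [-4] -> [-4, 5]
  Merge [7] + [6] -> [6, 7]
  Merge [-4, 5] + [6, 7] -> [-4, 5, 6, 7]


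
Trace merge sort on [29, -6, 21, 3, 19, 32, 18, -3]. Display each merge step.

Divide and conquer:
  Merge [29] + [-6] -> [-6, 29]
  Merge [21] + [3] -> [3, 21]
  Merge [-6, 29] + [3, 21] -> [-6, 3, 21, 29]
  Merge [19] + [32] -> [19, 32]
  Merge [18] + [-3] -> [-3, 18]
  Merge [19, 32] + [-3, 18] -> [-3, 18, 19, 32]
  Merge [-6, 3, 21, 29] + [-3, 18, 19, 32] -> [-6, -3, 3, 18, 19, 21, 29, 32]


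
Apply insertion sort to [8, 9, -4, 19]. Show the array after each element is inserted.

First element 8 is already 'sorted'
Insert 9: shifted 0 elements -> [8, 9, -4, 19]
Insert -4: shifted 2 elements -> [-4, 8, 9, 19]
Insert 19: shifted 0 elements -> [-4, 8, 9, 19]


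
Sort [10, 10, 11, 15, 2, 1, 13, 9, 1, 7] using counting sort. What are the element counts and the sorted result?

Count array: [0, 2, 1, 0, 0, 0, 0, 1, 0, 1, 2, 1, 0, 1, 0, 1]
(count[i] = number of elements equal to i)
Cumulative count: [0, 2, 3, 3, 3, 3, 3, 4, 4, 5, 7, 8, 8, 9, 9, 10]
Sorted: [1, 1, 2, 7, 9, 10, 10, 11, 13, 15]


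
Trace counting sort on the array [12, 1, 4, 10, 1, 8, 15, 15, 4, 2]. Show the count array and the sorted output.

Count array: [0, 2, 1, 0, 2, 0, 0, 0, 1, 0, 1, 0, 1, 0, 0, 2]
(count[i] = number of elements equal to i)
Cumulative count: [0, 2, 3, 3, 5, 5, 5, 5, 6, 6, 7, 7, 8, 8, 8, 10]
Sorted: [1, 1, 2, 4, 4, 8, 10, 12, 15, 15]


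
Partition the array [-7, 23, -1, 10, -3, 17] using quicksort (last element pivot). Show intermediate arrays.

Partition 1: pivot=17 at index 4 -> [-7, -1, 10, -3, 17, 23]
Partition 2: pivot=-3 at index 1 -> [-7, -3, 10, -1, 17, 23]
Partition 3: pivot=-1 at index 2 -> [-7, -3, -1, 10, 17, 23]


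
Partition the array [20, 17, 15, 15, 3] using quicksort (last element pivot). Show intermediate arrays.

Partition 1: pivot=3 at index 0 -> [3, 17, 15, 15, 20]
Partition 2: pivot=20 at index 4 -> [3, 17, 15, 15, 20]
Partition 3: pivot=15 at index 2 -> [3, 15, 15, 17, 20]


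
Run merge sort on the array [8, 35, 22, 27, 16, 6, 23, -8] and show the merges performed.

Divide and conquer:
  Merge [8] + [35] -> [8, 35]
  Merge [22] + [27] -> [22, 27]
  Merge [8, 35] + [22, 27] -> [8, 22, 27, 35]
  Merge [16] + [6] -> [6, 16]
  Merge [23] + [-8] -> [-8, 23]
  Merge [6, 16] + [-8, 23] -> [-8, 6, 16, 23]
  Merge [8, 22, 27, 35] + [-8, 6, 16, 23] -> [-8, 6, 8, 16, 22, 23, 27, 35]


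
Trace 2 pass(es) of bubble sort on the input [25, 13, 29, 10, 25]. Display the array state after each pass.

After pass 1: [13, 25, 10, 25, 29] (3 swaps)
After pass 2: [13, 10, 25, 25, 29] (1 swaps)
Total swaps: 4


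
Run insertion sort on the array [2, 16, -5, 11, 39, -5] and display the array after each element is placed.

First element 2 is already 'sorted'
Insert 16: shifted 0 elements -> [2, 16, -5, 11, 39, -5]
Insert -5: shifted 2 elements -> [-5, 2, 16, 11, 39, -5]
Insert 11: shifted 1 elements -> [-5, 2, 11, 16, 39, -5]
Insert 39: shifted 0 elements -> [-5, 2, 11, 16, 39, -5]
Insert -5: shifted 4 elements -> [-5, -5, 2, 11, 16, 39]


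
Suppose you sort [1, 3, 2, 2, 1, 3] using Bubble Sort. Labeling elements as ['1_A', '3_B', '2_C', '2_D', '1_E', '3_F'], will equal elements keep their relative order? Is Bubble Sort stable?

Trace Bubble Sort on the labeled array (the key is the number; the letter only tracks identity):
  After pass 1: [1_A, 2_C, 2_D, 1_E, 3_B, 3_F]
  After pass 2: [1_A, 2_C, 1_E, 2_D, 3_B, 3_F]
  After pass 3: [1_A, 1_E, 2_C, 2_D, 3_B, 3_F]
  After pass 4: [1_A, 1_E, 2_C, 2_D, 3_B, 3_F] (no swaps, done)
Final order: [1_A, 1_E, 2_C, 2_D, 3_B, 3_F]
Equal keys:
  value 1: originally 1_A, 1_E; after sorting 1_A, 1_E -> order preserved
  value 2: originally 2_C, 2_D; after sorting 2_C, 2_D -> order preserved
  value 3: originally 3_B, 3_F; after sorting 3_B, 3_F -> order preserved
All equal keys kept their original relative order. Bubble Sort is stable: it only swaps adjacent elements when the left one is strictly greater, so equal keys never move past each other.
Answer: Stable


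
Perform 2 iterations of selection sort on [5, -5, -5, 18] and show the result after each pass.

Pass 1: Select minimum -5 at index 1, swap -> [-5, 5, -5, 18]
Pass 2: Select minimum -5 at index 2, swap -> [-5, -5, 5, 18]


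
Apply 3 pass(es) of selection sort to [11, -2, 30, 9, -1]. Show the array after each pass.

Pass 1: Select minimum -2 at index 1, swap -> [-2, 11, 30, 9, -1]
Pass 2: Select minimum -1 at index 4, swap -> [-2, -1, 30, 9, 11]
Pass 3: Select minimum 9 at index 3, swap -> [-2, -1, 9, 30, 11]


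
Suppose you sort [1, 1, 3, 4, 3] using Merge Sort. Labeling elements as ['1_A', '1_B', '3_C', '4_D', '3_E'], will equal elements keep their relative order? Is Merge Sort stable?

Trace Merge Sort on the labeled array (the key is the number; the letter only tracks identity):
  Merge [1_A] + [1_B] -> [1_A, 1_B]
  Merge [4_D] + [3_E] -> [3_E, 4_D]
  Merge [3_C] + [3_E, 4_D] -> [3_C, 3_E, 4_D]
  Merge [1_A, 1_B] + [3_C, 3_E, 4_D] -> [1_A, 1_B, 3_C, 3_E, 4_D]
Final order: [1_A, 1_B, 3_C, 3_E, 4_D]
Equal keys:
  value 1: originally 1_A, 1_B; after sorting 1_A, 1_B -> order preserved
  value 3: originally 3_C, 3_E; after sorting 3_C, 3_E -> order preserved
All equal keys kept their original relative order. Merge Sort is stable: when the heads of the two halves are equal the merge takes from the left half first.
Answer: Stable


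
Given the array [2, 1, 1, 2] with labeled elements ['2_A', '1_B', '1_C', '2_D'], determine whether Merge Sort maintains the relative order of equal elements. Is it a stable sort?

Trace Merge Sort on the labeled array (the key is the number; the letter only tracks identity):
  Merge [2_A] + [1_B] -> [1_B, 2_A]
  Merge [1_C] + [2_D] -> [1_C, 2_D]
  Merge [1_B, 2_A] + [1_C, 2_D] -> [1_B, 1_C, 2_A, 2_D]
Final order: [1_B, 1_C, 2_A, 2_D]
Equal keys:
  value 1: originally 1_B, 1_C; after sorting 1_B, 1_C -> order preserved
  value 2: originally 2_A, 2_D; after sorting 2_A, 2_D -> order preserved
All equal keys kept their original relative order. Merge Sort is stable: when the heads of the two halves are equal the merge takes from the left half first.
Answer: Stable


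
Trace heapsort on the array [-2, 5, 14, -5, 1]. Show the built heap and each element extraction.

Build heap: [14, 5, -2, -5, 1]
Extract 14: [5, 1, -2, -5, 14]
Extract 5: [1, -5, -2, 5, 14]
Extract 1: [-2, -5, 1, 5, 14]
Extract -2: [-5, -2, 1, 5, 14]


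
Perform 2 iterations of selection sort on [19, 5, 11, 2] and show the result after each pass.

Pass 1: Select minimum 2 at index 3, swap -> [2, 5, 11, 19]
Pass 2: Select minimum 5 at index 1, swap -> [2, 5, 11, 19]


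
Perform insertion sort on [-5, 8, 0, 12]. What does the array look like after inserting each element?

First element -5 is already 'sorted'
Insert 8: shifted 0 elements -> [-5, 8, 0, 12]
Insert 0: shifted 1 elements -> [-5, 0, 8, 12]
Insert 12: shifted 0 elements -> [-5, 0, 8, 12]


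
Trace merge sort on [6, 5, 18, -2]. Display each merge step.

Divide and conquer:
  Merge [6] + [5] -> [5, 6]
  Merge [18] + [-2] -> [-2, 18]
  Merge [5, 6] + [-2, 18] -> [-2, 5, 6, 18]


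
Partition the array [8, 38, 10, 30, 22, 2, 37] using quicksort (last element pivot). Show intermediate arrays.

Partition 1: pivot=37 at index 5 -> [8, 10, 30, 22, 2, 37, 38]
Partition 2: pivot=2 at index 0 -> [2, 10, 30, 22, 8, 37, 38]
Partition 3: pivot=8 at index 1 -> [2, 8, 30, 22, 10, 37, 38]
Partition 4: pivot=10 at index 2 -> [2, 8, 10, 22, 30, 37, 38]
Partition 5: pivot=30 at index 4 -> [2, 8, 10, 22, 30, 37, 38]


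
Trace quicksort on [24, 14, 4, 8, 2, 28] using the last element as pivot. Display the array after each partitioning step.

Partition 1: pivot=28 at index 5 -> [24, 14, 4, 8, 2, 28]
Partition 2: pivot=2 at index 0 -> [2, 14, 4, 8, 24, 28]
Partition 3: pivot=24 at index 4 -> [2, 14, 4, 8, 24, 28]
Partition 4: pivot=8 at index 2 -> [2, 4, 8, 14, 24, 28]


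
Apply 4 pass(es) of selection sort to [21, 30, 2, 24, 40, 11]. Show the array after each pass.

Pass 1: Select minimum 2 at index 2, swap -> [2, 30, 21, 24, 40, 11]
Pass 2: Select minimum 11 at index 5, swap -> [2, 11, 21, 24, 40, 30]
Pass 3: Select minimum 21 at index 2, swap -> [2, 11, 21, 24, 40, 30]
Pass 4: Select minimum 24 at index 3, swap -> [2, 11, 21, 24, 40, 30]


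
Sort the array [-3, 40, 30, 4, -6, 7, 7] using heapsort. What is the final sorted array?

Build heap: [40, 4, 30, -3, -6, 7, 7]
Extract 40: [30, 4, 7, -3, -6, 7, 40]
Extract 30: [7, 4, 7, -3, -6, 30, 40]
Extract 7: [7, 4, -6, -3, 7, 30, 40]
Extract 7: [4, -3, -6, 7, 7, 30, 40]
Extract 4: [-3, -6, 4, 7, 7, 30, 40]
Extract -3: [-6, -3, 4, 7, 7, 30, 40]


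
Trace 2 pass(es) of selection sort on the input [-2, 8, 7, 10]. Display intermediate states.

Pass 1: Select minimum -2 at index 0, swap -> [-2, 8, 7, 10]
Pass 2: Select minimum 7 at index 2, swap -> [-2, 7, 8, 10]


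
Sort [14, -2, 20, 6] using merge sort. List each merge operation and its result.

Divide and conquer:
  Merge [14] + [-2] -> [-2, 14]
  Merge [20] + [6] -> [6, 20]
  Merge [-2, 14] + [6, 20] -> [-2, 6, 14, 20]


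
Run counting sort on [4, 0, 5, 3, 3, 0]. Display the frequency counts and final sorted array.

Count array: [2, 0, 0, 2, 1, 1]
(count[i] = number of elements equal to i)
Cumulative count: [2, 2, 2, 4, 5, 6]
Sorted: [0, 0, 3, 3, 4, 5]


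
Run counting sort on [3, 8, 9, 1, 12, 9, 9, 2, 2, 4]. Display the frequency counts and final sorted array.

Count array: [0, 1, 2, 1, 1, 0, 0, 0, 1, 3, 0, 0, 1]
(count[i] = number of elements equal to i)
Cumulative count: [0, 1, 3, 4, 5, 5, 5, 5, 6, 9, 9, 9, 10]
Sorted: [1, 2, 2, 3, 4, 8, 9, 9, 9, 12]


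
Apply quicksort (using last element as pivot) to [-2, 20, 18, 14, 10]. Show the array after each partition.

Partition 1: pivot=10 at index 1 -> [-2, 10, 18, 14, 20]
Partition 2: pivot=20 at index 4 -> [-2, 10, 18, 14, 20]
Partition 3: pivot=14 at index 2 -> [-2, 10, 14, 18, 20]


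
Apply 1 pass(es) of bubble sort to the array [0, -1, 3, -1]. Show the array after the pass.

After pass 1: [-1, 0, -1, 3] (2 swaps)
Total swaps: 2


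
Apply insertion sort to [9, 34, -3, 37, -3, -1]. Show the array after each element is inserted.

First element 9 is already 'sorted'
Insert 34: shifted 0 elements -> [9, 34, -3, 37, -3, -1]
Insert -3: shifted 2 elements -> [-3, 9, 34, 37, -3, -1]
Insert 37: shifted 0 elements -> [-3, 9, 34, 37, -3, -1]
Insert -3: shifted 3 elements -> [-3, -3, 9, 34, 37, -1]
Insert -1: shifted 3 elements -> [-3, -3, -1, 9, 34, 37]


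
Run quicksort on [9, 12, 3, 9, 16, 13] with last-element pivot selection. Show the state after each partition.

Partition 1: pivot=13 at index 4 -> [9, 12, 3, 9, 13, 16]
Partition 2: pivot=9 at index 2 -> [9, 3, 9, 12, 13, 16]
Partition 3: pivot=3 at index 0 -> [3, 9, 9, 12, 13, 16]


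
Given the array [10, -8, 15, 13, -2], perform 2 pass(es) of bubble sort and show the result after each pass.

After pass 1: [-8, 10, 13, -2, 15] (3 swaps)
After pass 2: [-8, 10, -2, 13, 15] (1 swaps)
Total swaps: 4


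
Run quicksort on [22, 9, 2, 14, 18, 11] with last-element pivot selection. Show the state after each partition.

Partition 1: pivot=11 at index 2 -> [9, 2, 11, 14, 18, 22]
Partition 2: pivot=2 at index 0 -> [2, 9, 11, 14, 18, 22]
Partition 3: pivot=22 at index 5 -> [2, 9, 11, 14, 18, 22]
Partition 4: pivot=18 at index 4 -> [2, 9, 11, 14, 18, 22]


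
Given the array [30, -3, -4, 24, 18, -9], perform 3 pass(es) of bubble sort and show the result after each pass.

After pass 1: [-3, -4, 24, 18, -9, 30] (5 swaps)
After pass 2: [-4, -3, 18, -9, 24, 30] (3 swaps)
After pass 3: [-4, -3, -9, 18, 24, 30] (1 swaps)
Total swaps: 9


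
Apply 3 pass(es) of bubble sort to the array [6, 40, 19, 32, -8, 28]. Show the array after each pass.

After pass 1: [6, 19, 32, -8, 28, 40] (4 swaps)
After pass 2: [6, 19, -8, 28, 32, 40] (2 swaps)
After pass 3: [6, -8, 19, 28, 32, 40] (1 swaps)
Total swaps: 7


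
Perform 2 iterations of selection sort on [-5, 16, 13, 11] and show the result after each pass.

Pass 1: Select minimum -5 at index 0, swap -> [-5, 16, 13, 11]
Pass 2: Select minimum 11 at index 3, swap -> [-5, 11, 13, 16]


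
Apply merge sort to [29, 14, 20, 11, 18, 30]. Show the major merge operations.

Divide and conquer:
  Merge [14] + [20] -> [14, 20]
  Merge [29] + [14, 20] -> [14, 20, 29]
  Merge [18] + [30] -> [18, 30]
  Merge [11] + [18, 30] -> [11, 18, 30]
  Merge [14, 20, 29] + [11, 18, 30] -> [11, 14, 18, 20, 29, 30]


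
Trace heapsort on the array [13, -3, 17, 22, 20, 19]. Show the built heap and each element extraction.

Build heap: [22, 20, 19, -3, 13, 17]
Extract 22: [20, 17, 19, -3, 13, 22]
Extract 20: [19, 17, 13, -3, 20, 22]
Extract 19: [17, -3, 13, 19, 20, 22]
Extract 17: [13, -3, 17, 19, 20, 22]
Extract 13: [-3, 13, 17, 19, 20, 22]


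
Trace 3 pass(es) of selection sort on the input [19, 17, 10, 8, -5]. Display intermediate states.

Pass 1: Select minimum -5 at index 4, swap -> [-5, 17, 10, 8, 19]
Pass 2: Select minimum 8 at index 3, swap -> [-5, 8, 10, 17, 19]
Pass 3: Select minimum 10 at index 2, swap -> [-5, 8, 10, 17, 19]


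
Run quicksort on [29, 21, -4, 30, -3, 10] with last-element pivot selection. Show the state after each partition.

Partition 1: pivot=10 at index 2 -> [-4, -3, 10, 30, 21, 29]
Partition 2: pivot=-3 at index 1 -> [-4, -3, 10, 30, 21, 29]
Partition 3: pivot=29 at index 4 -> [-4, -3, 10, 21, 29, 30]


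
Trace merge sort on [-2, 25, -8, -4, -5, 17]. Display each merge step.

Divide and conquer:
  Merge [25] + [-8] -> [-8, 25]
  Merge [-2] + [-8, 25] -> [-8, -2, 25]
  Merge [-5] + [17] -> [-5, 17]
  Merge [-4] + [-5, 17] -> [-5, -4, 17]
  Merge [-8, -2, 25] + [-5, -4, 17] -> [-8, -5, -4, -2, 17, 25]


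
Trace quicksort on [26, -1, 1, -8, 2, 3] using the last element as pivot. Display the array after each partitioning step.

Partition 1: pivot=3 at index 4 -> [-1, 1, -8, 2, 3, 26]
Partition 2: pivot=2 at index 3 -> [-1, 1, -8, 2, 3, 26]
Partition 3: pivot=-8 at index 0 -> [-8, 1, -1, 2, 3, 26]
Partition 4: pivot=-1 at index 1 -> [-8, -1, 1, 2, 3, 26]


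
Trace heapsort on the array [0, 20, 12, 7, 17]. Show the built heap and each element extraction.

Build heap: [20, 17, 12, 7, 0]
Extract 20: [17, 7, 12, 0, 20]
Extract 17: [12, 7, 0, 17, 20]
Extract 12: [7, 0, 12, 17, 20]
Extract 7: [0, 7, 12, 17, 20]


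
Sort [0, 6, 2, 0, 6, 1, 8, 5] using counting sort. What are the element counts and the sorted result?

Count array: [2, 1, 1, 0, 0, 1, 2, 0, 1]
(count[i] = number of elements equal to i)
Cumulative count: [2, 3, 4, 4, 4, 5, 7, 7, 8]
Sorted: [0, 0, 1, 2, 5, 6, 6, 8]


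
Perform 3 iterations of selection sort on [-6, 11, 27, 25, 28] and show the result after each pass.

Pass 1: Select minimum -6 at index 0, swap -> [-6, 11, 27, 25, 28]
Pass 2: Select minimum 11 at index 1, swap -> [-6, 11, 27, 25, 28]
Pass 3: Select minimum 25 at index 3, swap -> [-6, 11, 25, 27, 28]


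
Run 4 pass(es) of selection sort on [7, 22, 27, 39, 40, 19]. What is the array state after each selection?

Pass 1: Select minimum 7 at index 0, swap -> [7, 22, 27, 39, 40, 19]
Pass 2: Select minimum 19 at index 5, swap -> [7, 19, 27, 39, 40, 22]
Pass 3: Select minimum 22 at index 5, swap -> [7, 19, 22, 39, 40, 27]
Pass 4: Select minimum 27 at index 5, swap -> [7, 19, 22, 27, 40, 39]


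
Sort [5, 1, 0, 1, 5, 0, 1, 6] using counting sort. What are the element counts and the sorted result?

Count array: [2, 3, 0, 0, 0, 2, 1]
(count[i] = number of elements equal to i)
Cumulative count: [2, 5, 5, 5, 5, 7, 8]
Sorted: [0, 0, 1, 1, 1, 5, 5, 6]


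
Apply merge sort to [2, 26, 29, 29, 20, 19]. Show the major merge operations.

Divide and conquer:
  Merge [26] + [29] -> [26, 29]
  Merge [2] + [26, 29] -> [2, 26, 29]
  Merge [20] + [19] -> [19, 20]
  Merge [29] + [19, 20] -> [19, 20, 29]
  Merge [2, 26, 29] + [19, 20, 29] -> [2, 19, 20, 26, 29, 29]


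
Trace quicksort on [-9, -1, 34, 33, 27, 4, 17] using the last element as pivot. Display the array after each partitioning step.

Partition 1: pivot=17 at index 3 -> [-9, -1, 4, 17, 27, 34, 33]
Partition 2: pivot=4 at index 2 -> [-9, -1, 4, 17, 27, 34, 33]
Partition 3: pivot=-1 at index 1 -> [-9, -1, 4, 17, 27, 34, 33]
Partition 4: pivot=33 at index 5 -> [-9, -1, 4, 17, 27, 33, 34]


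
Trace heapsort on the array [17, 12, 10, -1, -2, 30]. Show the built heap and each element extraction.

Build heap: [30, 12, 17, -1, -2, 10]
Extract 30: [17, 12, 10, -1, -2, 30]
Extract 17: [12, -1, 10, -2, 17, 30]
Extract 12: [10, -1, -2, 12, 17, 30]
Extract 10: [-1, -2, 10, 12, 17, 30]
Extract -1: [-2, -1, 10, 12, 17, 30]


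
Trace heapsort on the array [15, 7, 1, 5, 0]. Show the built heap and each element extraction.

Build heap: [15, 7, 1, 5, 0]
Extract 15: [7, 5, 1, 0, 15]
Extract 7: [5, 0, 1, 7, 15]
Extract 5: [1, 0, 5, 7, 15]
Extract 1: [0, 1, 5, 7, 15]


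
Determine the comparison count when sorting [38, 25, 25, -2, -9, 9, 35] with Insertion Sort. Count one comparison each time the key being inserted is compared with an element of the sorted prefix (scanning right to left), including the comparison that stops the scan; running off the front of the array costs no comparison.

Insert 25: 38 > 25 (shift), reached front = 1 comparison(s) -> [25, 38, 25, -2, -9, 9, 35]
Insert 25: 38 > 25 (shift), 25 <= 25 (stop) = 2 comparison(s) -> [25, 25, 38, -2, -9, 9, 35]
Insert -2: 38 > -2 (shift), 25 > -2 (shift), 25 > -2 (shift), reached front = 3 comparison(s) -> [-2, 25, 25, 38, -9, 9, 35]
Insert -9: 38 > -9 (shift), 25 > -9 (shift), 25 > -9 (shift), -2 > -9 (shift), reached front = 4 comparison(s) -> [-9, -2, 25, 25, 38, 9, 35]
Insert 9: 38 > 9 (shift), 25 > 9 (shift), 25 > 9 (shift), -2 <= 9 (stop) = 4 comparison(s) -> [-9, -2, 9, 25, 25, 38, 35]
Insert 35: 38 > 35 (shift), 25 <= 35 (stop) = 2 comparison(s) -> [-9, -2, 9, 25, 25, 35, 38]
Total comparisons: 1 + 2 + 3 + 4 + 4 + 2 = 16


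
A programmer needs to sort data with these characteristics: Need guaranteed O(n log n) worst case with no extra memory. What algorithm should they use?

Best choice: Heapsort
Reason: Heapsort is O(n log n) worst case and sorts in-place; quicksort can degrade to O(n^2)


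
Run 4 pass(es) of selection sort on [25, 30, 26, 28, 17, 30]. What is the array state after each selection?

Pass 1: Select minimum 17 at index 4, swap -> [17, 30, 26, 28, 25, 30]
Pass 2: Select minimum 25 at index 4, swap -> [17, 25, 26, 28, 30, 30]
Pass 3: Select minimum 26 at index 2, swap -> [17, 25, 26, 28, 30, 30]
Pass 4: Select minimum 28 at index 3, swap -> [17, 25, 26, 28, 30, 30]


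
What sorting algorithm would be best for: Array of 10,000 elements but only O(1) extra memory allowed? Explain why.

Best choice: Heapsort
Reason: Heapsort rearranges the array in place using O(1) auxiliary space and still guarantees O(n log n) time; quicksort partitions in place but needs Theta(log n) stack space for recursion (O(n) in the worst case), and mergesort requires O(n) auxiliary space


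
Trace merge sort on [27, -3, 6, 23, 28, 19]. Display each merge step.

Divide and conquer:
  Merge [-3] + [6] -> [-3, 6]
  Merge [27] + [-3, 6] -> [-3, 6, 27]
  Merge [28] + [19] -> [19, 28]
  Merge [23] + [19, 28] -> [19, 23, 28]
  Merge [-3, 6, 27] + [19, 23, 28] -> [-3, 6, 19, 23, 27, 28]


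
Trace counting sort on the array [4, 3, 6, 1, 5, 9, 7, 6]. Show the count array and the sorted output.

Count array: [0, 1, 0, 1, 1, 1, 2, 1, 0, 1]
(count[i] = number of elements equal to i)
Cumulative count: [0, 1, 1, 2, 3, 4, 6, 7, 7, 8]
Sorted: [1, 3, 4, 5, 6, 6, 7, 9]


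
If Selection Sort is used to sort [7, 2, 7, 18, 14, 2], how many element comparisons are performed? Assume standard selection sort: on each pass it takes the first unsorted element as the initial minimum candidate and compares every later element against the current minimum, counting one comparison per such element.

Pass 1: scan indices 1..5 for the minimum = 5 comparison(s); min is 2, place at index 0 -> [2, 7, 7, 18, 14, 2]
Pass 2: scan indices 2..5 for the minimum = 4 comparison(s); min is 2, place at index 1 -> [2, 2, 7, 18, 14, 7]
Pass 3: scan indices 3..5 for the minimum = 3 comparison(s); min is 7, place at index 2 -> [2, 2, 7, 18, 14, 7]
Pass 4: scan indices 4..5 for the minimum = 2 comparison(s); min is 7, place at index 3 -> [2, 2, 7, 7, 14, 18]
Pass 5: scan indices 5..5 for the minimum = 1 comparison(s); min is 14, place at index 4 -> [2, 2, 7, 7, 14, 18]
Selection sort always scans the whole unsorted suffix, so the count is (n-1) + (n-2) + ... + 1 = n(n-1)/2 = 6*5/2 = 15 regardless of the input order.
Total comparisons: 5 + 4 + 3 + 2 + 1 = 15


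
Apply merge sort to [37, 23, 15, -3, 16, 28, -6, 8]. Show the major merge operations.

Divide and conquer:
  Merge [37] + [23] -> [23, 37]
  Merge [15] + [-3] -> [-3, 15]
  Merge [23, 37] + [-3, 15] -> [-3, 15, 23, 37]
  Merge [16] + [28] -> [16, 28]
  Merge [-6] + [8] -> [-6, 8]
  Merge [16, 28] + [-6, 8] -> [-6, 8, 16, 28]
  Merge [-3, 15, 23, 37] + [-6, 8, 16, 28] -> [-6, -3, 8, 15, 16, 23, 28, 37]


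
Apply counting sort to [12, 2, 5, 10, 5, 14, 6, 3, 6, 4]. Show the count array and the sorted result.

Count array: [0, 0, 1, 1, 1, 2, 2, 0, 0, 0, 1, 0, 1, 0, 1]
(count[i] = number of elements equal to i)
Cumulative count: [0, 0, 1, 2, 3, 5, 7, 7, 7, 7, 8, 8, 9, 9, 10]
Sorted: [2, 3, 4, 5, 5, 6, 6, 10, 12, 14]
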